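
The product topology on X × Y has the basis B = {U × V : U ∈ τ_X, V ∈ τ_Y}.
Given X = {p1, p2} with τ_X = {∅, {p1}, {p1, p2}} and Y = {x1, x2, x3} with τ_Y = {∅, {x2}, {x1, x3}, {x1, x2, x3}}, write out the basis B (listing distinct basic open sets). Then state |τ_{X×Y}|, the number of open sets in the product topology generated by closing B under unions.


Basis B = {∅ × ∅, {p1} × {x2}, {p1} × {x1, x3}, {p1, p2} × {x2}, {p1} × {x1, x2, x3}, {p1, p2} × {x1, x3}, {p1, p2} × {x1, x2, x3}}; |τ_{X×Y}| = 9.

Enumerate products U × V with U ∈ τ_X, V ∈ τ_Y (deduplicated):
  ∅ × ∅ = {} (∅)
  {p1} × {x2} = {(p1,x2)}
  {p1} × {x1, x3} = {(p1,x1), (p1,x3)}
  {p1, p2} × {x2} = {(p1,x2), (p2,x2)}
  {p1} × {x1, x2, x3} = {(p1,x1), (p1,x2), (p1,x3)}
  {p1, p2} × {x1, x3} = {(p1,x1), (p1,x3), (p2,x1), (p2,x3)}
  {p1, p2} × {x1, x2, x3} = {(p1,x1), (p1,x2), (p1,x3), (p2,x1), (p2,x2), (p2,x3)}
These 7 distinct sets form the basis B.
Close under arbitrary unions to get τ_{X×Y}; counting gives |τ_{X×Y}| = 9.


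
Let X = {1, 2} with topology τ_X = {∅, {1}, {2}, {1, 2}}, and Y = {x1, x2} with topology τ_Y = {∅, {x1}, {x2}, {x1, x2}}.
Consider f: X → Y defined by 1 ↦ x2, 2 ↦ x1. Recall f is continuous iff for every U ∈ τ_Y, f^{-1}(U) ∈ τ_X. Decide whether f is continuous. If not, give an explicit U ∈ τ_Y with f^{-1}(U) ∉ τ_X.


f IS continuous.

Compute f^{-1}(U) for each U ∈ τ_Y:
  U = ∅: f^{-1}(U) = ∅ ∈ τ_X ✓.
  U = {x1}: f^{-1}(U) = {2} ∈ τ_X ✓.
  U = {x2}: f^{-1}(U) = {1} ∈ τ_X ✓.
  U = {x1, x2}: f^{-1}(U) = {1, 2} ∈ τ_X ✓.
Every preimage lies in τ_X, so f IS continuous.


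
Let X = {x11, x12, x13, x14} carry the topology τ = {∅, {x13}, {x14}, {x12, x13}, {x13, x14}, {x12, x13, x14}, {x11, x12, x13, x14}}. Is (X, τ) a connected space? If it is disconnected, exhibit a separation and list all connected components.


(X, τ) is connected.

Find clopen sets (U ∈ τ with X ∖ U ∈ τ):
  U = ∅, X ∖ U = {x11, x12, x13, x14} — both open, so U is clopen.
  U = {x11, x12, x13, x14}, X ∖ U = ∅ — both open, so U is clopen.
Only trivial clopens (∅ and X) exist, so (X, τ) is connected.
Compute connected components by grouping points that agree on all clopens:
  component: {x11, x12, x13, x14}


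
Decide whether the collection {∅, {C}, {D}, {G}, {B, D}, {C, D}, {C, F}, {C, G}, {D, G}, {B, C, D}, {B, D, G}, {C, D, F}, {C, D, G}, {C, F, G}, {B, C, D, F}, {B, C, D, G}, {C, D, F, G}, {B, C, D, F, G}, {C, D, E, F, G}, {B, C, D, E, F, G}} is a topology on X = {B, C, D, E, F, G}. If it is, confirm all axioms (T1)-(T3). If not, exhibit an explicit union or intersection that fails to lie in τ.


τ IS a topology on X.

Axiom (T1): ∅ ∈ τ? Yes; X ∈ τ? Yes.
Axiom (T2/T3): check pairwise unions and intersections of members of τ.
All pairwise intersections and unions checked — each lies in τ. Therefore τ satisfies (T1), (T2), (T3): it IS a topology on X.


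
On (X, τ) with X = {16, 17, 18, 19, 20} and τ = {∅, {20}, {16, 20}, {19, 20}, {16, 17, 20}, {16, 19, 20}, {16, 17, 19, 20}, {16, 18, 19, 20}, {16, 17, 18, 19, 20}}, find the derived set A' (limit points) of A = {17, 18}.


A' = ∅

For each x ∈ X, list the open sets U ∈ τ with x ∈ U, then check whether U ∩ (A ∖ {x}) ≠ ∅ for every such U.
  x = 16: open {16, 20} ∋ x has {16, 20} ∩ (A ∖ {16}) = ∅, so x is NOT a limit point.
  x = 17: open {16, 17, 20} ∋ x has {16, 17, 20} ∩ (A ∖ {17}) = ∅, so x is NOT a limit point.
  x = 18: open {16, 18, 19, 20} ∋ x has {16, 18, 19, 20} ∩ (A ∖ {18}) = ∅, so x is NOT a limit point.
  x = 19: open {19, 20} ∋ x has {19, 20} ∩ (A ∖ {19}) = ∅, so x is NOT a limit point.
  x = 20: open {20} ∋ x has {20} ∩ (A ∖ {20}) = ∅, so x is NOT a limit point.
Collecting: A' = ∅.


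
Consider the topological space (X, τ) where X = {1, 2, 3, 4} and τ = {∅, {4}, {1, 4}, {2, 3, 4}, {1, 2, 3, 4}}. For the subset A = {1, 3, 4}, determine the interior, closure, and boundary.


int(A) = {1, 4}, cl(A) = {1, 2, 3, 4}, ∂A = {2, 3}.

Closed sets in (X, τ) are complements of opens:
  closed(X, τ) = {∅, {1}, {2, 3}, {1, 2, 3}, {1, 2, 3, 4}}.
int(A) = ⋃ {U ∈ τ : U ⊆ A}. Opens contained in A: ∅, {4}, {1, 4}.
Taking the union of these: int(A) = {1, 4}.
cl(A) = ⋂ {C closed : A ⊆ C}. Closed sets containing A: {1, 2, 3, 4}.
Intersecting these: cl(A) = {1, 2, 3, 4}.
∂A = cl(A) ∖ int(A) = {1, 2, 3, 4} ∖ {1, 4} = {2, 3}.


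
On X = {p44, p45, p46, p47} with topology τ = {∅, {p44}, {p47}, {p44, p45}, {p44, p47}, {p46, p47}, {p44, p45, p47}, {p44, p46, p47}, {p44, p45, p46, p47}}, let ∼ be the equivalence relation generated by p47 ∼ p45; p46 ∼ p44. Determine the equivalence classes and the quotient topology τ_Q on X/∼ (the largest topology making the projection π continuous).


X/∼ = {[p44=p46], [p45=p47]}; |τ_Q| = 2.

Equivalence classes: [p44=p46], [p45=p47].
Quotient map π: X → X/∼ sends p44 ↦ [p44=p46], p45 ↦ [p45=p47], p46 ↦ [p44=p46], p47 ↦ [p45=p47].
For each subset V ⊆ X/∼, compute π^{-1}(V) ⊆ X and check whether π^{-1}(V) ∈ τ. V is open in τ_Q iff π^{-1}(V) ∈ τ.
  V = {}: π^{-1}(V) = ∅ ∈ τ ✓.
  V = {[p44=p46]}: π^{-1}(V) = {p44, p46} ∉ τ ✗.
  V = {[p45=p47]}: π^{-1}(V) = {p45, p47} ∉ τ ✗.
  V = {[p44=p46], [p45=p47]}: π^{-1}(V) = {p44, p45, p46, p47} ∈ τ ✓.
Open sets in the quotient: τ_Q = {{}, {[p44=p46], [p45=p47]}} (2 elements).


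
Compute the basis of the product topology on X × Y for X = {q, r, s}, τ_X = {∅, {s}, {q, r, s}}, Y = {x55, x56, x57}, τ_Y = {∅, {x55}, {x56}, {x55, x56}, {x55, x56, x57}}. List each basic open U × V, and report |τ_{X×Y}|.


Basis B = {∅ × ∅, {s} × {x55}, {s} × {x56}, {s} × {x55, x56}, {q, r, s} × {x55}, {q, r, s} × {x56}, {s} × {x55, x56, x57}, {q, r, s} × {x55, x56}, {q, r, s} × {x55, x56, x57}}; |τ_{X×Y}| = 14.

Enumerate products U × V with U ∈ τ_X, V ∈ τ_Y (deduplicated):
  ∅ × ∅ = {} (∅)
  {s} × {x55} = {(s,x55)}
  {s} × {x56} = {(s,x56)}
  {s} × {x55, x56} = {(s,x55), (s,x56)}
  {q, r, s} × {x55} = {(q,x55), (r,x55), (s,x55)}
  {q, r, s} × {x56} = {(q,x56), (r,x56), (s,x56)}
  {s} × {x55, x56, x57} = {(s,x55), (s,x56), (s,x57)}
  {q, r, s} × {x55, x56} = {(q,x55), (q,x56), (r,x55), (r,x56), (s,x55), (s,x56)}
  {q, r, s} × {x55, x56, x57} = {(q,x55), (q,x56), (q,x57), (r,x55), (r,x56), (r,x57), (s,x55), (s,x56), (s,x57)}
These 9 distinct sets form the basis B.
Close under arbitrary unions to get τ_{X×Y}; counting gives |τ_{X×Y}| = 14.


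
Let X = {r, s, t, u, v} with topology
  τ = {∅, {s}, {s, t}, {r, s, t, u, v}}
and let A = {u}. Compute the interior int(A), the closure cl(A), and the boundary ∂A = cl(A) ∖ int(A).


int(A) = ∅, cl(A) = {r, u, v}, ∂A = {r, u, v}.

Closed sets in (X, τ) are complements of opens:
  closed(X, τ) = {∅, {r, u, v}, {r, t, u, v}, {r, s, t, u, v}}.
int(A) = ⋃ {U ∈ τ : U ⊆ A}. Opens contained in A: ∅.
Taking the union of these: int(A) = ∅.
cl(A) = ⋂ {C closed : A ⊆ C}. Closed sets containing A: {r, u, v}, {r, t, u, v}, {r, s, t, u, v}.
Intersecting these: cl(A) = {r, u, v}.
∂A = cl(A) ∖ int(A) = {r, u, v} ∖ ∅ = {r, u, v}.


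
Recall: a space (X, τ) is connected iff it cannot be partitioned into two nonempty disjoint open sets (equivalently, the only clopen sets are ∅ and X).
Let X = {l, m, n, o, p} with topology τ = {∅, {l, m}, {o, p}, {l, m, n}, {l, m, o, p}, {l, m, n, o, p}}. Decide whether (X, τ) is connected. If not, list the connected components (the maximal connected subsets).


(X, τ) is disconnected; components = [{o, p}, {l, m, n}].

Find clopen sets (U ∈ τ with X ∖ U ∈ τ):
  U = ∅, X ∖ U = {l, m, n, o, p} — both open, so U is clopen.
  U = {o, p}, X ∖ U = {l, m, n} — both open, so U is clopen.
  U = {l, m, n}, X ∖ U = {o, p} — both open, so U is clopen.
  U = {l, m, n, o, p}, X ∖ U = ∅ — both open, so U is clopen.
Nontrivial clopen(s) exist: e.g. {l, m, n}. So (X, τ) is disconnected.
Compute connected components by grouping points that agree on all clopens:
  component: {o, p}
  component: {l, m, n}


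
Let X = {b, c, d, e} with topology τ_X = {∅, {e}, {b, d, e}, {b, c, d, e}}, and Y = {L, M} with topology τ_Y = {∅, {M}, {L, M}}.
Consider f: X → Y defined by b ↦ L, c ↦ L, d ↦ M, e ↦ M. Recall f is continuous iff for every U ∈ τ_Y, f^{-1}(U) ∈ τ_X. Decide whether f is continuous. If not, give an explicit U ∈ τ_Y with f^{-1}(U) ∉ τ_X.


f is NOT continuous.

Compute f^{-1}(U) for each U ∈ τ_Y:
  U = ∅: f^{-1}(U) = ∅ ∈ τ_X ✓.
  U = {M}: f^{-1}(U) = {d, e} ∉ τ_X ✗.
  U = {L, M}: f^{-1}(U) = {b, c, d, e} ∈ τ_X ✓.
Found U = {M} with f^{-1}(U) = {d, e} not in τ_X. Therefore f is NOT continuous.


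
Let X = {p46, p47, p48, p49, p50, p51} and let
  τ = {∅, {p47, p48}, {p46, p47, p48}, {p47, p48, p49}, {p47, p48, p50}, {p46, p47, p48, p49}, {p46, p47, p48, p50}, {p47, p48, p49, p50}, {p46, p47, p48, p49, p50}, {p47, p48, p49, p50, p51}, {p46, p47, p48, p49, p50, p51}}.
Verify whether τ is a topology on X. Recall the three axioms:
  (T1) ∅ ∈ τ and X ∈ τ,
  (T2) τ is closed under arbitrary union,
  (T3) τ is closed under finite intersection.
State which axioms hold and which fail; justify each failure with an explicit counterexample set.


τ IS a topology on X.

Axiom (T1): ∅ ∈ τ? Yes; X ∈ τ? Yes.
Axiom (T2/T3): check pairwise unions and intersections of members of τ.
All pairwise intersections and unions checked — each lies in τ. Therefore τ satisfies (T1), (T2), (T3): it IS a topology on X.


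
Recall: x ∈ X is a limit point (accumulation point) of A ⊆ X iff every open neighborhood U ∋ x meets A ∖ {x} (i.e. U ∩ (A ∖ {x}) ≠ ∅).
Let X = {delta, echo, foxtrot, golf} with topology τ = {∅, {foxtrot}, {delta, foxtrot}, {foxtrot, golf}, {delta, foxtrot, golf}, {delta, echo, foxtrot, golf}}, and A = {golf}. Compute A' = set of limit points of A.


A' = {echo}

For each x ∈ X, list the open sets U ∈ τ with x ∈ U, then check whether U ∩ (A ∖ {x}) ≠ ∅ for every such U.
  x = delta: open {delta, foxtrot} ∋ x has {delta, foxtrot} ∩ (A ∖ {delta}) = ∅, so x is NOT a limit point.
  x = echo: opens ∋ x are {delta, echo, foxtrot, golf}; each meets A ∖ {echo}, so x IS a limit point.
  x = foxtrot: open {foxtrot} ∋ x has {foxtrot} ∩ (A ∖ {foxtrot}) = ∅, so x is NOT a limit point.
  x = golf: open {foxtrot, golf} ∋ x has {foxtrot, golf} ∩ (A ∖ {golf}) = ∅, so x is NOT a limit point.
Collecting: A' = {echo}.


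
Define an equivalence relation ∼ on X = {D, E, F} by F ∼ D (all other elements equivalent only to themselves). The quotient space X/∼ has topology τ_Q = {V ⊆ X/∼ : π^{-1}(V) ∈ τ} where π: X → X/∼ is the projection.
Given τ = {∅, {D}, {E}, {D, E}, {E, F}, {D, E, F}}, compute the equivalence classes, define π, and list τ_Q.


X/∼ = {[D=F], [E]}; |τ_Q| = 3.

Equivalence classes: [D=F], [E].
Quotient map π: X → X/∼ sends D ↦ [D=F], E ↦ [E], F ↦ [D=F].
For each subset V ⊆ X/∼, compute π^{-1}(V) ⊆ X and check whether π^{-1}(V) ∈ τ. V is open in τ_Q iff π^{-1}(V) ∈ τ.
  V = {}: π^{-1}(V) = ∅ ∈ τ ✓.
  V = {[D=F]}: π^{-1}(V) = {D, F} ∉ τ ✗.
  V = {[E]}: π^{-1}(V) = {E} ∈ τ ✓.
  V = {[D=F], [E]}: π^{-1}(V) = {D, E, F} ∈ τ ✓.
Open sets in the quotient: τ_Q = {{}, {[E]}, {[D=F], [E]}} (3 elements).


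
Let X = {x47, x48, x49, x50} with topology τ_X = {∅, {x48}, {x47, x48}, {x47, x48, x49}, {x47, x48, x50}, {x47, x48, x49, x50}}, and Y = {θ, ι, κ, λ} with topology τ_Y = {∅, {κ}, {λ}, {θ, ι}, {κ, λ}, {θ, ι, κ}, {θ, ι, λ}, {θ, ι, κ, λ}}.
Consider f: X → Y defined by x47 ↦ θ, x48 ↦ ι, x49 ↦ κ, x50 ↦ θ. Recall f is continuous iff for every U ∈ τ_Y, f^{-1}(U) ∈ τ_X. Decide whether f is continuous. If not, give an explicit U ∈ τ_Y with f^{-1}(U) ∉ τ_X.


f is NOT continuous.

Compute f^{-1}(U) for each U ∈ τ_Y:
  U = ∅: f^{-1}(U) = ∅ ∈ τ_X ✓.
  U = {κ}: f^{-1}(U) = {x49} ∉ τ_X ✗.
  U = {λ}: f^{-1}(U) = ∅ ∈ τ_X ✓.
  U = {θ, ι}: f^{-1}(U) = {x47, x48, x50} ∈ τ_X ✓.
  U = {κ, λ}: f^{-1}(U) = {x49} ∉ τ_X ✗.
  U = {θ, ι, κ}: f^{-1}(U) = {x47, x48, x49, x50} ∈ τ_X ✓.
  U = {θ, ι, λ}: f^{-1}(U) = {x47, x48, x50} ∈ τ_X ✓.
  U = {θ, ι, κ, λ}: f^{-1}(U) = {x47, x48, x49, x50} ∈ τ_X ✓.
Found U = {κ} with f^{-1}(U) = {x49} not in τ_X. Therefore f is NOT continuous.


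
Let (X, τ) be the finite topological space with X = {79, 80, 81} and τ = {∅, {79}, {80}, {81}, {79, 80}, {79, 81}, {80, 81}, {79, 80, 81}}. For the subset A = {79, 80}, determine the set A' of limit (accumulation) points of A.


A' = ∅

For each x ∈ X, list the open sets U ∈ τ with x ∈ U, then check whether U ∩ (A ∖ {x}) ≠ ∅ for every such U.
  x = 79: open {79} ∋ x has {79} ∩ (A ∖ {79}) = ∅, so x is NOT a limit point.
  x = 80: open {80} ∋ x has {80} ∩ (A ∖ {80}) = ∅, so x is NOT a limit point.
  x = 81: open {81} ∋ x has {81} ∩ (A ∖ {81}) = ∅, so x is NOT a limit point.
Collecting: A' = ∅.


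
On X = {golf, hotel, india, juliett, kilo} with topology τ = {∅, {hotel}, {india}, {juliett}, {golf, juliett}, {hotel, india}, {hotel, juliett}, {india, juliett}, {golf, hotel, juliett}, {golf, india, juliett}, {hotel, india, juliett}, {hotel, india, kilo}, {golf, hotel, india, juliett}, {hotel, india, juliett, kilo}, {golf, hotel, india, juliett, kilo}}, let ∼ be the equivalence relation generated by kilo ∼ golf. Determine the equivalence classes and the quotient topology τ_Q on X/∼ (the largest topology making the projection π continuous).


X/∼ = {[golf=kilo], [hotel], [india], [juliett]}; |τ_Q| = 9.

Equivalence classes: [golf=kilo], [hotel], [india], [juliett].
Quotient map π: X → X/∼ sends golf ↦ [golf=kilo], hotel ↦ [hotel], india ↦ [india], juliett ↦ [juliett], kilo ↦ [golf=kilo].
For each subset V ⊆ X/∼, compute π^{-1}(V) ⊆ X and check whether π^{-1}(V) ∈ τ. V is open in τ_Q iff π^{-1}(V) ∈ τ.
  V = {}: π^{-1}(V) = ∅ ∈ τ ✓.
  V = {[golf=kilo]}: π^{-1}(V) = {golf, kilo} ∉ τ ✗.
  V = {[hotel]}: π^{-1}(V) = {hotel} ∈ τ ✓.
  V = {[golf=kilo], [hotel]}: π^{-1}(V) = {golf, hotel, kilo} ∉ τ ✗.
  V = {[india]}: π^{-1}(V) = {india} ∈ τ ✓.
  V = {[golf=kilo], [india]}: π^{-1}(V) = {golf, india, kilo} ∉ τ ✗.
  V = {[hotel], [india]}: π^{-1}(V) = {hotel, india} ∈ τ ✓.
  V = {[golf=kilo], [hotel], [india]}: π^{-1}(V) = {golf, hotel, india, kilo} ∉ τ ✗.
  V = {[juliett]}: π^{-1}(V) = {juliett} ∈ τ ✓.
  V = {[golf=kilo], [juliett]}: π^{-1}(V) = {golf, juliett, kilo} ∉ τ ✗.
  V = {[hotel], [juliett]}: π^{-1}(V) = {hotel, juliett} ∈ τ ✓.
  V = {[golf=kilo], [hotel], [juliett]}: π^{-1}(V) = {golf, hotel, juliett, kilo} ∉ τ ✗.
  V = {[india], [juliett]}: π^{-1}(V) = {india, juliett} ∈ τ ✓.
  V = {[golf=kilo], [india], [juliett]}: π^{-1}(V) = {golf, india, juliett, kilo} ∉ τ ✗.
  V = {[hotel], [india], [juliett]}: π^{-1}(V) = {hotel, india, juliett} ∈ τ ✓.
  V = {[golf=kilo], [hotel], [india], [juliett]}: π^{-1}(V) = {golf, hotel, india, juliett, kilo} ∈ τ ✓.
Open sets in the quotient: τ_Q = {{}, {[hotel]}, {[india]}, {[hotel], [india]}, {[juliett]}, {[hotel], [juliett]}, {[india], [juliett]}, {[hotel], [india], [juliett]}, {[golf=kilo], [hotel], [india], [juliett]}} (9 elements).


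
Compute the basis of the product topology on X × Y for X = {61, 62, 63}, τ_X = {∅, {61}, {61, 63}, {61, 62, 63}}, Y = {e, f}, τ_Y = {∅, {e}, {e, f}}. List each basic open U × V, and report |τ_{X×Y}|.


Basis B = {∅ × ∅, {61} × {e}, {61} × {e, f}, {61, 63} × {e}, {61, 62, 63} × {e}, {61, 63} × {e, f}, {61, 62, 63} × {e, f}}; |τ_{X×Y}| = 10.

Enumerate products U × V with U ∈ τ_X, V ∈ τ_Y (deduplicated):
  ∅ × ∅ = {} (∅)
  {61} × {e} = {(61,e)}
  {61} × {e, f} = {(61,e), (61,f)}
  {61, 63} × {e} = {(61,e), (63,e)}
  {61, 62, 63} × {e} = {(61,e), (62,e), (63,e)}
  {61, 63} × {e, f} = {(61,e), (61,f), (63,e), (63,f)}
  {61, 62, 63} × {e, f} = {(61,e), (61,f), (62,e), (62,f), (63,e), (63,f)}
These 7 distinct sets form the basis B.
Close under arbitrary unions to get τ_{X×Y}; counting gives |τ_{X×Y}| = 10.


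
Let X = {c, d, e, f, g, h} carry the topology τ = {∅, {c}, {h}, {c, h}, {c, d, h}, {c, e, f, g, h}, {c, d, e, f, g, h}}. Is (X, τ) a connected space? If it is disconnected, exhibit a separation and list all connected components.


(X, τ) is connected.

Find clopen sets (U ∈ τ with X ∖ U ∈ τ):
  U = ∅, X ∖ U = {c, d, e, f, g, h} — both open, so U is clopen.
  U = {c, d, e, f, g, h}, X ∖ U = ∅ — both open, so U is clopen.
Only trivial clopens (∅ and X) exist, so (X, τ) is connected.
Compute connected components by grouping points that agree on all clopens:
  component: {c, d, e, f, g, h}


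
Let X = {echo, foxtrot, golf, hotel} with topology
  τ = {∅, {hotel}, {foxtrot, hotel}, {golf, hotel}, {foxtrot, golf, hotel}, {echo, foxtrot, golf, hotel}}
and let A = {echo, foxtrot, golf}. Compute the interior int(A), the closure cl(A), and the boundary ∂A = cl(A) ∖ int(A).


int(A) = ∅, cl(A) = {echo, foxtrot, golf}, ∂A = {echo, foxtrot, golf}.

Closed sets in (X, τ) are complements of opens:
  closed(X, τ) = {∅, {echo}, {echo, foxtrot}, {echo, golf}, {echo, foxtrot, golf}, {echo, foxtrot, golf, hotel}}.
int(A) = ⋃ {U ∈ τ : U ⊆ A}. Opens contained in A: ∅.
Taking the union of these: int(A) = ∅.
cl(A) = ⋂ {C closed : A ⊆ C}. Closed sets containing A: {echo, foxtrot, golf}, {echo, foxtrot, golf, hotel}.
Intersecting these: cl(A) = {echo, foxtrot, golf}.
∂A = cl(A) ∖ int(A) = {echo, foxtrot, golf} ∖ ∅ = {echo, foxtrot, golf}.


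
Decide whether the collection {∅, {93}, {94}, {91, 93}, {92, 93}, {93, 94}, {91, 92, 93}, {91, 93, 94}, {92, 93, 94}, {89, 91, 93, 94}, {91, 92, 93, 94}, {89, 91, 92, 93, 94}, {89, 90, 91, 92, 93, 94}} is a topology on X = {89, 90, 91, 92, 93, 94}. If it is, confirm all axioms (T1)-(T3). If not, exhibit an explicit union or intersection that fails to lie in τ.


τ IS a topology on X.

Axiom (T1): ∅ ∈ τ? Yes; X ∈ τ? Yes.
Axiom (T2/T3): check pairwise unions and intersections of members of τ.
All pairwise intersections and unions checked — each lies in τ. Therefore τ satisfies (T1), (T2), (T3): it IS a topology on X.


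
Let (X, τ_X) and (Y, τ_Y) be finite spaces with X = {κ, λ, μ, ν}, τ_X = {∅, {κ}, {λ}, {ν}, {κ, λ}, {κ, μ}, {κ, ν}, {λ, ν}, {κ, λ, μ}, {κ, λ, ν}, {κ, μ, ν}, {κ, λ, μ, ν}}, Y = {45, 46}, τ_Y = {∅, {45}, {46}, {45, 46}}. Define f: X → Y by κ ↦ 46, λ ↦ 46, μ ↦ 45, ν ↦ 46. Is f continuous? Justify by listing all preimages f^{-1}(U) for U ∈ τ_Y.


f is NOT continuous.

Compute f^{-1}(U) for each U ∈ τ_Y:
  U = ∅: f^{-1}(U) = ∅ ∈ τ_X ✓.
  U = {45}: f^{-1}(U) = {μ} ∉ τ_X ✗.
  U = {46}: f^{-1}(U) = {κ, λ, ν} ∈ τ_X ✓.
  U = {45, 46}: f^{-1}(U) = {κ, λ, μ, ν} ∈ τ_X ✓.
Found U = {45} with f^{-1}(U) = {μ} not in τ_X. Therefore f is NOT continuous.


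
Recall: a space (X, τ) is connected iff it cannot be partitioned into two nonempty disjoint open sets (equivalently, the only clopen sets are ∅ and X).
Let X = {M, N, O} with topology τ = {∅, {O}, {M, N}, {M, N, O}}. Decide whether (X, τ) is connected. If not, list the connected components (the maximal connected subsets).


(X, τ) is disconnected; components = [{O}, {M, N}].

Find clopen sets (U ∈ τ with X ∖ U ∈ τ):
  U = ∅, X ∖ U = {M, N, O} — both open, so U is clopen.
  U = {O}, X ∖ U = {M, N} — both open, so U is clopen.
  U = {M, N}, X ∖ U = {O} — both open, so U is clopen.
  U = {M, N, O}, X ∖ U = ∅ — both open, so U is clopen.
Nontrivial clopen(s) exist: e.g. {O}. So (X, τ) is disconnected.
Compute connected components by grouping points that agree on all clopens:
  component: {O}
  component: {M, N}


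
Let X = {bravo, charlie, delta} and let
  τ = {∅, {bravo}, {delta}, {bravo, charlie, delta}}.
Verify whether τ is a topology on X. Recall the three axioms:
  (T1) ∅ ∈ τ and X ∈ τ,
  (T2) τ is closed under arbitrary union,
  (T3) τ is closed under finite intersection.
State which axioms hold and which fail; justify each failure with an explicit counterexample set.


τ is NOT a topology on X.

Axiom (T1): ∅ ∈ τ? Yes; X ∈ τ? Yes.
Axiom (T2/T3): check pairwise unions and intersections of members of τ.
Counterexample for (T2): {bravo} ∪ {delta} = {bravo, delta} ∉ τ. Therefore τ is NOT a topology.


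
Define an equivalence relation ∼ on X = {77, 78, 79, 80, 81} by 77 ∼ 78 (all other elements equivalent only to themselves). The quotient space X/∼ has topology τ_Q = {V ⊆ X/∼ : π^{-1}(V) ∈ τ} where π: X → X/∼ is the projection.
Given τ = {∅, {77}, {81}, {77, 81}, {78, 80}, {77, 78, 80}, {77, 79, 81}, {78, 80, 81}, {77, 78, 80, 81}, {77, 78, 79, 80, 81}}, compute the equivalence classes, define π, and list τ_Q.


X/∼ = {[77=78], [79], [80], [81]}; |τ_Q| = 5.

Equivalence classes: [77=78], [79], [80], [81].
Quotient map π: X → X/∼ sends 77 ↦ [77=78], 78 ↦ [77=78], 79 ↦ [79], 80 ↦ [80], 81 ↦ [81].
For each subset V ⊆ X/∼, compute π^{-1}(V) ⊆ X and check whether π^{-1}(V) ∈ τ. V is open in τ_Q iff π^{-1}(V) ∈ τ.
  V = {}: π^{-1}(V) = ∅ ∈ τ ✓.
  V = {[77=78]}: π^{-1}(V) = {77, 78} ∉ τ ✗.
  V = {[79]}: π^{-1}(V) = {79} ∉ τ ✗.
  V = {[77=78], [79]}: π^{-1}(V) = {77, 78, 79} ∉ τ ✗.
  V = {[80]}: π^{-1}(V) = {80} ∉ τ ✗.
  V = {[77=78], [80]}: π^{-1}(V) = {77, 78, 80} ∈ τ ✓.
  V = {[79], [80]}: π^{-1}(V) = {79, 80} ∉ τ ✗.
  V = {[77=78], [79], [80]}: π^{-1}(V) = {77, 78, 79, 80} ∉ τ ✗.
  V = {[81]}: π^{-1}(V) = {81} ∈ τ ✓.
  V = {[77=78], [81]}: π^{-1}(V) = {77, 78, 81} ∉ τ ✗.
  V = {[79], [81]}: π^{-1}(V) = {79, 81} ∉ τ ✗.
  V = {[77=78], [79], [81]}: π^{-1}(V) = {77, 78, 79, 81} ∉ τ ✗.
  V = {[80], [81]}: π^{-1}(V) = {80, 81} ∉ τ ✗.
  V = {[77=78], [80], [81]}: π^{-1}(V) = {77, 78, 80, 81} ∈ τ ✓.
  V = {[79], [80], [81]}: π^{-1}(V) = {79, 80, 81} ∉ τ ✗.
  V = {[77=78], [79], [80], [81]}: π^{-1}(V) = {77, 78, 79, 80, 81} ∈ τ ✓.
Open sets in the quotient: τ_Q = {{}, {[77=78], [80]}, {[81]}, {[77=78], [80], [81]}, {[77=78], [79], [80], [81]}} (5 elements).


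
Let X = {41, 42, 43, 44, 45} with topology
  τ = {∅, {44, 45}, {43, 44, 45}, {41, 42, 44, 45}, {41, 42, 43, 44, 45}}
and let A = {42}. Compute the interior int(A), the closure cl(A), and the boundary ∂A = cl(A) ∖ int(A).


int(A) = ∅, cl(A) = {41, 42}, ∂A = {41, 42}.

Closed sets in (X, τ) are complements of opens:
  closed(X, τ) = {∅, {43}, {41, 42}, {41, 42, 43}, {41, 42, 43, 44, 45}}.
int(A) = ⋃ {U ∈ τ : U ⊆ A}. Opens contained in A: ∅.
Taking the union of these: int(A) = ∅.
cl(A) = ⋂ {C closed : A ⊆ C}. Closed sets containing A: {41, 42}, {41, 42, 43}, {41, 42, 43, 44, 45}.
Intersecting these: cl(A) = {41, 42}.
∂A = cl(A) ∖ int(A) = {41, 42} ∖ ∅ = {41, 42}.


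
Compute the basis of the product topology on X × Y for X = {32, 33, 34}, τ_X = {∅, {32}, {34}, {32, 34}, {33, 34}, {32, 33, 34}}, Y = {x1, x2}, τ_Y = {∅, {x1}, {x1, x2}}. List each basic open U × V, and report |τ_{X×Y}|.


Basis B = {∅ × ∅, {32} × {x1}, {34} × {x1}, {32} × {x1, x2}, {32, 34} × {x1}, {33, 34} × {x1}, {34} × {x1, x2}, {32, 33, 34} × {x1}, {32, 34} × {x1, x2}, {33, 34} × {x1, x2}, {32, 33, 34} × {x1, x2}}; |τ_{X×Y}| = 18.

Enumerate products U × V with U ∈ τ_X, V ∈ τ_Y (deduplicated):
  ∅ × ∅ = {} (∅)
  {32} × {x1} = {(32,x1)}
  {34} × {x1} = {(34,x1)}
  {32} × {x1, x2} = {(32,x1), (32,x2)}
  {32, 34} × {x1} = {(32,x1), (34,x1)}
  {33, 34} × {x1} = {(33,x1), (34,x1)}
  {34} × {x1, x2} = {(34,x1), (34,x2)}
  {32, 33, 34} × {x1} = {(32,x1), (33,x1), (34,x1)}
  {32, 34} × {x1, x2} = {(32,x1), (32,x2), (34,x1), (34,x2)}
  {33, 34} × {x1, x2} = {(33,x1), (33,x2), (34,x1), (34,x2)}
  {32, 33, 34} × {x1, x2} = {(32,x1), (32,x2), (33,x1), (33,x2), (34,x1), (34,x2)}
These 11 distinct sets form the basis B.
Close under arbitrary unions to get τ_{X×Y}; counting gives |τ_{X×Y}| = 18.


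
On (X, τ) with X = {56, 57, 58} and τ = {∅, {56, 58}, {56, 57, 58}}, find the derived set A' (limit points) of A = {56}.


A' = {57, 58}

For each x ∈ X, list the open sets U ∈ τ with x ∈ U, then check whether U ∩ (A ∖ {x}) ≠ ∅ for every such U.
  x = 56: open {56, 58} ∋ x has {56, 58} ∩ (A ∖ {56}) = ∅, so x is NOT a limit point.
  x = 57: opens ∋ x are {56, 57, 58}; each meets A ∖ {57}, so x IS a limit point.
  x = 58: opens ∋ x are {56, 58}, {56, 57, 58}; each meets A ∖ {58}, so x IS a limit point.
Collecting: A' = {57, 58}.


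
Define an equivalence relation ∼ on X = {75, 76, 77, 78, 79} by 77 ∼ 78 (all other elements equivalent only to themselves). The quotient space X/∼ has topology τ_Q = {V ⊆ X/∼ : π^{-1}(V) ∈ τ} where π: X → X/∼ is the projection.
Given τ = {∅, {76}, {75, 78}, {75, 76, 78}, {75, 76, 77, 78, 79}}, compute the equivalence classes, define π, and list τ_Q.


X/∼ = {[75], [76], [77=78], [79]}; |τ_Q| = 3.

Equivalence classes: [75], [76], [77=78], [79].
Quotient map π: X → X/∼ sends 75 ↦ [75], 76 ↦ [76], 77 ↦ [77=78], 78 ↦ [77=78], 79 ↦ [79].
For each subset V ⊆ X/∼, compute π^{-1}(V) ⊆ X and check whether π^{-1}(V) ∈ τ. V is open in τ_Q iff π^{-1}(V) ∈ τ.
  V = {}: π^{-1}(V) = ∅ ∈ τ ✓.
  V = {[75]}: π^{-1}(V) = {75} ∉ τ ✗.
  V = {[76]}: π^{-1}(V) = {76} ∈ τ ✓.
  V = {[75], [76]}: π^{-1}(V) = {75, 76} ∉ τ ✗.
  V = {[77=78]}: π^{-1}(V) = {77, 78} ∉ τ ✗.
  V = {[75], [77=78]}: π^{-1}(V) = {75, 77, 78} ∉ τ ✗.
  V = {[76], [77=78]}: π^{-1}(V) = {76, 77, 78} ∉ τ ✗.
  V = {[75], [76], [77=78]}: π^{-1}(V) = {75, 76, 77, 78} ∉ τ ✗.
  V = {[79]}: π^{-1}(V) = {79} ∉ τ ✗.
  V = {[75], [79]}: π^{-1}(V) = {75, 79} ∉ τ ✗.
  V = {[76], [79]}: π^{-1}(V) = {76, 79} ∉ τ ✗.
  V = {[75], [76], [79]}: π^{-1}(V) = {75, 76, 79} ∉ τ ✗.
  V = {[77=78], [79]}: π^{-1}(V) = {77, 78, 79} ∉ τ ✗.
  V = {[75], [77=78], [79]}: π^{-1}(V) = {75, 77, 78, 79} ∉ τ ✗.
  V = {[76], [77=78], [79]}: π^{-1}(V) = {76, 77, 78, 79} ∉ τ ✗.
  V = {[75], [76], [77=78], [79]}: π^{-1}(V) = {75, 76, 77, 78, 79} ∈ τ ✓.
Open sets in the quotient: τ_Q = {{}, {[76]}, {[75], [76], [77=78], [79]}} (3 elements).


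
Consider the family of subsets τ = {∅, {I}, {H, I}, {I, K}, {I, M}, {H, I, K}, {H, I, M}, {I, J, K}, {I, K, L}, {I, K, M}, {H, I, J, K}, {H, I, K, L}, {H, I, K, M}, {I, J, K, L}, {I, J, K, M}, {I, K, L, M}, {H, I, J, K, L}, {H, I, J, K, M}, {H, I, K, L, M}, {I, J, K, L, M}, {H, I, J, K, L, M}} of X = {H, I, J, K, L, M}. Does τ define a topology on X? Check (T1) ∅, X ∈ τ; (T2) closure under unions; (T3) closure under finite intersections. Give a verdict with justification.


τ IS a topology on X.

Axiom (T1): ∅ ∈ τ? Yes; X ∈ τ? Yes.
Axiom (T2/T3): check pairwise unions and intersections of members of τ.
All pairwise intersections and unions checked — each lies in τ. Therefore τ satisfies (T1), (T2), (T3): it IS a topology on X.


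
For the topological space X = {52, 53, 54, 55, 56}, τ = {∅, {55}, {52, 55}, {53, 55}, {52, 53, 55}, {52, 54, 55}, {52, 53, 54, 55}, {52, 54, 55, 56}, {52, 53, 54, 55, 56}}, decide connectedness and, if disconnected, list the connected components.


(X, τ) is connected.

Find clopen sets (U ∈ τ with X ∖ U ∈ τ):
  U = ∅, X ∖ U = {52, 53, 54, 55, 56} — both open, so U is clopen.
  U = {52, 53, 54, 55, 56}, X ∖ U = ∅ — both open, so U is clopen.
Only trivial clopens (∅ and X) exist, so (X, τ) is connected.
Compute connected components by grouping points that agree on all clopens:
  component: {52, 53, 54, 55, 56}


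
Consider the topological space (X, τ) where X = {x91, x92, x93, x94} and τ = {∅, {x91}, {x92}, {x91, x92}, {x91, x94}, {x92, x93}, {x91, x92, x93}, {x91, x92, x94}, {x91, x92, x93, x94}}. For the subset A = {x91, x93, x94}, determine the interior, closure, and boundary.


int(A) = {x91, x94}, cl(A) = {x91, x93, x94}, ∂A = {x93}.

Closed sets in (X, τ) are complements of opens:
  closed(X, τ) = {∅, {x93}, {x94}, {x91, x94}, {x92, x93}, {x93, x94}, {x91, x93, x94}, {x92, x93, x94}, {x91, x92, x93, x94}}.
int(A) = ⋃ {U ∈ τ : U ⊆ A}. Opens contained in A: ∅, {x91}, {x91, x94}.
Taking the union of these: int(A) = {x91, x94}.
cl(A) = ⋂ {C closed : A ⊆ C}. Closed sets containing A: {x91, x93, x94}, {x91, x92, x93, x94}.
Intersecting these: cl(A) = {x91, x93, x94}.
∂A = cl(A) ∖ int(A) = {x91, x93, x94} ∖ {x91, x94} = {x93}.


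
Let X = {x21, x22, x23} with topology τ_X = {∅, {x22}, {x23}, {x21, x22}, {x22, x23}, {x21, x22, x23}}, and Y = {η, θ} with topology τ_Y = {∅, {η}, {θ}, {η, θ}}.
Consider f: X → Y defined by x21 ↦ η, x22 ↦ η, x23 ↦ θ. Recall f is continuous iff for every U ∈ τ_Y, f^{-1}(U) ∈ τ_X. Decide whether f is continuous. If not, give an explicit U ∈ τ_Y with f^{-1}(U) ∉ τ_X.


f IS continuous.

Compute f^{-1}(U) for each U ∈ τ_Y:
  U = ∅: f^{-1}(U) = ∅ ∈ τ_X ✓.
  U = {η}: f^{-1}(U) = {x21, x22} ∈ τ_X ✓.
  U = {θ}: f^{-1}(U) = {x23} ∈ τ_X ✓.
  U = {η, θ}: f^{-1}(U) = {x21, x22, x23} ∈ τ_X ✓.
Every preimage lies in τ_X, so f IS continuous.


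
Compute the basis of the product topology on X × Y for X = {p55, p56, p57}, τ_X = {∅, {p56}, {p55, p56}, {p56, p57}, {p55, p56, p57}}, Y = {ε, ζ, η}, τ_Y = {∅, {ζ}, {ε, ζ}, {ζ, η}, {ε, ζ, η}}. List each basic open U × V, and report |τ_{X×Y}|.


Basis B = {∅ × ∅, {p56} × {ζ}, {p55, p56} × {ζ}, {p56} × {ε, ζ}, {p56} × {ζ, η}, {p56, p57} × {ζ}, {p55, p56, p57} × {ζ}, {p56} × {ε, ζ, η}, {p55, p56} × {ε, ζ}, {p55, p56} × {ζ, η}, {p56, p57} × {ε, ζ}, {p56, p57} × {ζ, η}, {p55, p56} × {ε, ζ, η}, {p55, p56, p57} × {ε, ζ}, {p55, p56, p57} × {ζ, η}, {p56, p57} × {ε, ζ, η}, {p55, p56, p57} × {ε, ζ, η}}; |τ_{X×Y}| = 48.

Enumerate products U × V with U ∈ τ_X, V ∈ τ_Y (deduplicated):
  ∅ × ∅ = {} (∅)
  {p56} × {ζ} = {(p56,ζ)}
  {p55, p56} × {ζ} = {(p55,ζ), (p56,ζ)}
  {p56} × {ε, ζ} = {(p56,ε), (p56,ζ)}
  {p56} × {ζ, η} = {(p56,ζ), (p56,η)}
  {p56, p57} × {ζ} = {(p56,ζ), (p57,ζ)}
  {p55, p56, p57} × {ζ} = {(p55,ζ), (p56,ζ), (p57,ζ)}
  {p56} × {ε, ζ, η} = {(p56,ε), (p56,ζ), (p56,η)}
  {p55, p56} × {ε, ζ} = {(p55,ε), (p55,ζ), (p56,ε), (p56,ζ)}
  {p55, p56} × {ζ, η} = {(p55,ζ), (p55,η), (p56,ζ), (p56,η)}
  {p56, p57} × {ε, ζ} = {(p56,ε), (p56,ζ), (p57,ε), (p57,ζ)}
  {p56, p57} × {ζ, η} = {(p56,ζ), (p56,η), (p57,ζ), (p57,η)}
  {p55, p56} × {ε, ζ, η} = {(p55,ε), (p55,ζ), (p55,η), (p56,ε), (p56,ζ), (p56,η)}
  {p55, p56, p57} × {ε, ζ} = {(p55,ε), (p55,ζ), (p56,ε), (p56,ζ), (p57,ε), (p57,ζ)}
  {p55, p56, p57} × {ζ, η} = {(p55,ζ), (p55,η), (p56,ζ), (p56,η), (p57,ζ), (p57,η)}
  {p56, p57} × {ε, ζ, η} = {(p56,ε), (p56,ζ), (p56,η), (p57,ε), (p57,ζ), (p57,η)}
  {p55, p56, p57} × {ε, ζ, η} = {(p55,ε), (p55,ζ), (p55,η), (p56,ε), (p56,ζ), (p56,η), (p57,ε), (p57,ζ), (p57,η)}
These 17 distinct sets form the basis B.
Close under arbitrary unions to get τ_{X×Y}; counting gives |τ_{X×Y}| = 48.


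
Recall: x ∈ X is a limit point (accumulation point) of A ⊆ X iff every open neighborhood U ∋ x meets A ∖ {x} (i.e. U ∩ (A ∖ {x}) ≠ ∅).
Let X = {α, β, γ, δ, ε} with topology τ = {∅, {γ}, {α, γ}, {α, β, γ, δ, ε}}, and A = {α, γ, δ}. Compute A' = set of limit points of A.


A' = {α, β, δ, ε}

For each x ∈ X, list the open sets U ∈ τ with x ∈ U, then check whether U ∩ (A ∖ {x}) ≠ ∅ for every such U.
  x = α: opens ∋ x are {α, γ}, {α, β, γ, δ, ε}; each meets A ∖ {α}, so x IS a limit point.
  x = β: opens ∋ x are {α, β, γ, δ, ε}; each meets A ∖ {β}, so x IS a limit point.
  x = γ: open {γ} ∋ x has {γ} ∩ (A ∖ {γ}) = ∅, so x is NOT a limit point.
  x = δ: opens ∋ x are {α, β, γ, δ, ε}; each meets A ∖ {δ}, so x IS a limit point.
  x = ε: opens ∋ x are {α, β, γ, δ, ε}; each meets A ∖ {ε}, so x IS a limit point.
Collecting: A' = {α, β, δ, ε}.


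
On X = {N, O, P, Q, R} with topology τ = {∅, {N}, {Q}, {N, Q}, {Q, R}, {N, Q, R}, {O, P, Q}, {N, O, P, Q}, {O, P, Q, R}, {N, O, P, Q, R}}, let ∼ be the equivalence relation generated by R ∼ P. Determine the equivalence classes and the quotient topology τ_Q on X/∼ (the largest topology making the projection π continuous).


X/∼ = {[N], [O], [P=R], [Q]}; |τ_Q| = 6.

Equivalence classes: [N], [O], [P=R], [Q].
Quotient map π: X → X/∼ sends N ↦ [N], O ↦ [O], P ↦ [P=R], Q ↦ [Q], R ↦ [P=R].
For each subset V ⊆ X/∼, compute π^{-1}(V) ⊆ X and check whether π^{-1}(V) ∈ τ. V is open in τ_Q iff π^{-1}(V) ∈ τ.
  V = {}: π^{-1}(V) = ∅ ∈ τ ✓.
  V = {[N]}: π^{-1}(V) = {N} ∈ τ ✓.
  V = {[O]}: π^{-1}(V) = {O} ∉ τ ✗.
  V = {[N], [O]}: π^{-1}(V) = {N, O} ∉ τ ✗.
  V = {[P=R]}: π^{-1}(V) = {P, R} ∉ τ ✗.
  V = {[N], [P=R]}: π^{-1}(V) = {N, P, R} ∉ τ ✗.
  V = {[O], [P=R]}: π^{-1}(V) = {O, P, R} ∉ τ ✗.
  V = {[N], [O], [P=R]}: π^{-1}(V) = {N, O, P, R} ∉ τ ✗.
  V = {[Q]}: π^{-1}(V) = {Q} ∈ τ ✓.
  V = {[N], [Q]}: π^{-1}(V) = {N, Q} ∈ τ ✓.
  V = {[O], [Q]}: π^{-1}(V) = {O, Q} ∉ τ ✗.
  V = {[N], [O], [Q]}: π^{-1}(V) = {N, O, Q} ∉ τ ✗.
  V = {[P=R], [Q]}: π^{-1}(V) = {P, Q, R} ∉ τ ✗.
  V = {[N], [P=R], [Q]}: π^{-1}(V) = {N, P, Q, R} ∉ τ ✗.
  V = {[O], [P=R], [Q]}: π^{-1}(V) = {O, P, Q, R} ∈ τ ✓.
  V = {[N], [O], [P=R], [Q]}: π^{-1}(V) = {N, O, P, Q, R} ∈ τ ✓.
Open sets in the quotient: τ_Q = {{}, {[N]}, {[Q]}, {[N], [Q]}, {[O], [P=R], [Q]}, {[N], [O], [P=R], [Q]}} (6 elements).


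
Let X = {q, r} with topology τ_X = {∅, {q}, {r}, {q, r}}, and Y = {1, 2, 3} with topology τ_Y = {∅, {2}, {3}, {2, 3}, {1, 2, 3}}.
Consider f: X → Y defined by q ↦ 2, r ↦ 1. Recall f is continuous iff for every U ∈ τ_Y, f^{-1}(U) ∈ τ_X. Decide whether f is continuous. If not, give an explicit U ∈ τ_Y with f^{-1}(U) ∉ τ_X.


f IS continuous.

Compute f^{-1}(U) for each U ∈ τ_Y:
  U = ∅: f^{-1}(U) = ∅ ∈ τ_X ✓.
  U = {2}: f^{-1}(U) = {q} ∈ τ_X ✓.
  U = {3}: f^{-1}(U) = ∅ ∈ τ_X ✓.
  U = {2, 3}: f^{-1}(U) = {q} ∈ τ_X ✓.
  U = {1, 2, 3}: f^{-1}(U) = {q, r} ∈ τ_X ✓.
Every preimage lies in τ_X, so f IS continuous.


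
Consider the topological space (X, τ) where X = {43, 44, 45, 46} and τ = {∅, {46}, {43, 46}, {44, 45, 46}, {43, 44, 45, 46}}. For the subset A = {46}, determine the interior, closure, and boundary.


int(A) = {46}, cl(A) = {43, 44, 45, 46}, ∂A = {43, 44, 45}.

Closed sets in (X, τ) are complements of opens:
  closed(X, τ) = {∅, {43}, {44, 45}, {43, 44, 45}, {43, 44, 45, 46}}.
int(A) = ⋃ {U ∈ τ : U ⊆ A}. Opens contained in A: ∅, {46}.
Taking the union of these: int(A) = {46}.
cl(A) = ⋂ {C closed : A ⊆ C}. Closed sets containing A: {43, 44, 45, 46}.
Intersecting these: cl(A) = {43, 44, 45, 46}.
∂A = cl(A) ∖ int(A) = {43, 44, 45, 46} ∖ {46} = {43, 44, 45}.


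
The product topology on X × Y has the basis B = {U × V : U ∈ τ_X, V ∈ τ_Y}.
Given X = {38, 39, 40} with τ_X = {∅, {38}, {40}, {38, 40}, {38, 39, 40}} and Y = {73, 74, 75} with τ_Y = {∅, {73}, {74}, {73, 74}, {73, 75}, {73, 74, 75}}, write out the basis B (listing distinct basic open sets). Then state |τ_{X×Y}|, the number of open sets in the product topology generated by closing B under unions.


Basis B = {∅ × ∅, {38} × {73}, {38} × {74}, {40} × {73}, {40} × {74}, {38} × {73, 74}, {38} × {73, 75}, {38, 40} × {73}, {38, 40} × {74}, {40} × {73, 74}, {40} × {73, 75}, {38} × {73, 74, 75}, {38, 39, 40} × {73}, {38, 39, 40} × {74}, {40} × {73, 74, 75}, {38, 40} × {73, 74}, {38, 40} × {73, 75}, {38, 40} × {73, 74, 75}, {38, 39, 40} × {73, 74}, {38, 39, 40} × {73, 75}, {38, 39, 40} × {73, 74, 75}}; |τ_{X×Y}| = 70.

Enumerate products U × V with U ∈ τ_X, V ∈ τ_Y (deduplicated):
  ∅ × ∅ = {} (∅)
  {38} × {73} = {(38,73)}
  {38} × {74} = {(38,74)}
  {40} × {73} = {(40,73)}
  {40} × {74} = {(40,74)}
  {38} × {73, 74} = {(38,73), (38,74)}
  {38} × {73, 75} = {(38,73), (38,75)}
  {38, 40} × {73} = {(38,73), (40,73)}
  {38, 40} × {74} = {(38,74), (40,74)}
  {40} × {73, 74} = {(40,73), (40,74)}
  {40} × {73, 75} = {(40,73), (40,75)}
  {38} × {73, 74, 75} = {(38,73), (38,74), (38,75)}
  {38, 39, 40} × {73} = {(38,73), (39,73), (40,73)}
  {38, 39, 40} × {74} = {(38,74), (39,74), (40,74)}
  {40} × {73, 74, 75} = {(40,73), (40,74), (40,75)}
  {38, 40} × {73, 74} = {(38,73), (38,74), (40,73), (40,74)}
  {38, 40} × {73, 75} = {(38,73), (38,75), (40,73), (40,75)}
  {38, 40} × {73, 74, 75} = {(38,73), (38,74), (38,75), (40,73), (40,74), (40,75)}
  {38, 39, 40} × {73, 74} = {(38,73), (38,74), (39,73), (39,74), (40,73), (40,74)}
  {38, 39, 40} × {73, 75} = {(38,73), (38,75), (39,73), (39,75), (40,73), (40,75)}
  {38, 39, 40} × {73, 74, 75} = {(38,73), (38,74), (38,75), (39,73), (39,74), (39,75), (40,73), (40,74), (40,75)}
These 21 distinct sets form the basis B.
Close under arbitrary unions to get τ_{X×Y}; counting gives |τ_{X×Y}| = 70.


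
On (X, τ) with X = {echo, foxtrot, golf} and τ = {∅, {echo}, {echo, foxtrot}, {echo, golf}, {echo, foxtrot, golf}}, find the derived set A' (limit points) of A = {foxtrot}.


A' = ∅

For each x ∈ X, list the open sets U ∈ τ with x ∈ U, then check whether U ∩ (A ∖ {x}) ≠ ∅ for every such U.
  x = echo: open {echo} ∋ x has {echo} ∩ (A ∖ {echo}) = ∅, so x is NOT a limit point.
  x = foxtrot: open {echo, foxtrot} ∋ x has {echo, foxtrot} ∩ (A ∖ {foxtrot}) = ∅, so x is NOT a limit point.
  x = golf: open {echo, golf} ∋ x has {echo, golf} ∩ (A ∖ {golf}) = ∅, so x is NOT a limit point.
Collecting: A' = ∅.


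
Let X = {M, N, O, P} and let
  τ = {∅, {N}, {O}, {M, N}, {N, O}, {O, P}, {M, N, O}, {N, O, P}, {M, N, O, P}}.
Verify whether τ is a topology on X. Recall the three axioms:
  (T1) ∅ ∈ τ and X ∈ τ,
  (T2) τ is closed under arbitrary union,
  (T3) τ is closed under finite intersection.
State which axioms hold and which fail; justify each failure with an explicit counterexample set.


τ IS a topology on X.

Axiom (T1): ∅ ∈ τ? Yes; X ∈ τ? Yes.
Axiom (T2/T3): check pairwise unions and intersections of members of τ.
All pairwise intersections and unions checked — each lies in τ. Therefore τ satisfies (T1), (T2), (T3): it IS a topology on X.


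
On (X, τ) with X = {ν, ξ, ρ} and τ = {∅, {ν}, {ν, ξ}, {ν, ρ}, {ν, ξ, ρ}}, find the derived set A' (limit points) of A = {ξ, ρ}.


A' = ∅

For each x ∈ X, list the open sets U ∈ τ with x ∈ U, then check whether U ∩ (A ∖ {x}) ≠ ∅ for every such U.
  x = ν: open {ν} ∋ x has {ν} ∩ (A ∖ {ν}) = ∅, so x is NOT a limit point.
  x = ξ: open {ν, ξ} ∋ x has {ν, ξ} ∩ (A ∖ {ξ}) = ∅, so x is NOT a limit point.
  x = ρ: open {ν, ρ} ∋ x has {ν, ρ} ∩ (A ∖ {ρ}) = ∅, so x is NOT a limit point.
Collecting: A' = ∅.


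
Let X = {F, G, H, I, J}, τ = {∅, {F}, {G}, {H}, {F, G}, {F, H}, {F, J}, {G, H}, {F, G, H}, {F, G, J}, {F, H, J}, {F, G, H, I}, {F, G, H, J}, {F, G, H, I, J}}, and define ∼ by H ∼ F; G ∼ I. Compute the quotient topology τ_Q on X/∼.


X/∼ = {[F=H], [G=I], [J]}; |τ_Q| = 5.

Equivalence classes: [F=H], [G=I], [J].
Quotient map π: X → X/∼ sends F ↦ [F=H], G ↦ [G=I], H ↦ [F=H], I ↦ [G=I], J ↦ [J].
For each subset V ⊆ X/∼, compute π^{-1}(V) ⊆ X and check whether π^{-1}(V) ∈ τ. V is open in τ_Q iff π^{-1}(V) ∈ τ.
  V = {}: π^{-1}(V) = ∅ ∈ τ ✓.
  V = {[F=H]}: π^{-1}(V) = {F, H} ∈ τ ✓.
  V = {[G=I]}: π^{-1}(V) = {G, I} ∉ τ ✗.
  V = {[F=H], [G=I]}: π^{-1}(V) = {F, G, H, I} ∈ τ ✓.
  V = {[J]}: π^{-1}(V) = {J} ∉ τ ✗.
  V = {[F=H], [J]}: π^{-1}(V) = {F, H, J} ∈ τ ✓.
  V = {[G=I], [J]}: π^{-1}(V) = {G, I, J} ∉ τ ✗.
  V = {[F=H], [G=I], [J]}: π^{-1}(V) = {F, G, H, I, J} ∈ τ ✓.
Open sets in the quotient: τ_Q = {{}, {[F=H]}, {[F=H], [G=I]}, {[F=H], [J]}, {[F=H], [G=I], [J]}} (5 elements).
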